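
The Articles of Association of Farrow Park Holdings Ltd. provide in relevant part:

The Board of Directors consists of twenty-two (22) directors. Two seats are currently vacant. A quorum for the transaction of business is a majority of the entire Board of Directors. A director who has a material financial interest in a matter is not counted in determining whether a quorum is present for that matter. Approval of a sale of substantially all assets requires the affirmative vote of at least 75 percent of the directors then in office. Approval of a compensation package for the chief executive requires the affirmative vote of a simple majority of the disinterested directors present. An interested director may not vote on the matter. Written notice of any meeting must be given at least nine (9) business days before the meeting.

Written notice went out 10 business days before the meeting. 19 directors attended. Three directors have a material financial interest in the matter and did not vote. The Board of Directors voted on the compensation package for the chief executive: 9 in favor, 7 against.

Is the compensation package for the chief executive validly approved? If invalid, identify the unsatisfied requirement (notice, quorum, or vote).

Valid — all requirements satisfied.

Notice: 10 business days given; 9 required (10 ≥ 9). Satisfied.
Quorum: 19 present, but the 3 interested directors do not count, leaving 16. Quorum is 12. Satisfied.
Vote: the compensation package for the chief executive requires a majority of the disinterested directors present (19 − 3 = 16). A majority of 16 is 9, so 9 affirmative votes are needed; 9 voted in favor. Satisfied.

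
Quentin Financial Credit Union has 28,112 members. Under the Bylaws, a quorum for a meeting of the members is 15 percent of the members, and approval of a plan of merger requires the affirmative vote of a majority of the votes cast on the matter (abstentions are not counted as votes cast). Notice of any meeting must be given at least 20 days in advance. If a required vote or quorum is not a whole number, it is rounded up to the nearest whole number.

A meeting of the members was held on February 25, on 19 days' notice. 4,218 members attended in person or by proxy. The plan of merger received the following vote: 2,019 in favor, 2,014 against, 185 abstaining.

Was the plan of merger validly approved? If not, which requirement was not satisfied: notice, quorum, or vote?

Invalid — notice requirement not satisfied.

Notice: 19 days given; 20 required. Not satisfied.
Quorum: 15% of 28,112 = 4,216.80, rounded up to 4,217; 4,218 present. Satisfied.
Vote: requires a majority of the votes cast (4,218 − 185 abstaining = 4,033); a majority of 4033 is 2017, so 2,017 needed; 2,019 in favor. Satisfied.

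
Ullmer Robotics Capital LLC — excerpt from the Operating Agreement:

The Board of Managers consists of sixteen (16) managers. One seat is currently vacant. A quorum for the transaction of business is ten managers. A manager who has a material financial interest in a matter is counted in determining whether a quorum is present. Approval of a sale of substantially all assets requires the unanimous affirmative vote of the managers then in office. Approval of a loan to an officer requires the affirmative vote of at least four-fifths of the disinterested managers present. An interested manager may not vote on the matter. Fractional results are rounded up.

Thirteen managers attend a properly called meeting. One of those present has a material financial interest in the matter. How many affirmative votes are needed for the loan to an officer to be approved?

The loan to an officer requires four-fifths of the disinterested managers present (13 − 1 = 12).
4/5 of 12 = 9.60, rounded up to 10.

10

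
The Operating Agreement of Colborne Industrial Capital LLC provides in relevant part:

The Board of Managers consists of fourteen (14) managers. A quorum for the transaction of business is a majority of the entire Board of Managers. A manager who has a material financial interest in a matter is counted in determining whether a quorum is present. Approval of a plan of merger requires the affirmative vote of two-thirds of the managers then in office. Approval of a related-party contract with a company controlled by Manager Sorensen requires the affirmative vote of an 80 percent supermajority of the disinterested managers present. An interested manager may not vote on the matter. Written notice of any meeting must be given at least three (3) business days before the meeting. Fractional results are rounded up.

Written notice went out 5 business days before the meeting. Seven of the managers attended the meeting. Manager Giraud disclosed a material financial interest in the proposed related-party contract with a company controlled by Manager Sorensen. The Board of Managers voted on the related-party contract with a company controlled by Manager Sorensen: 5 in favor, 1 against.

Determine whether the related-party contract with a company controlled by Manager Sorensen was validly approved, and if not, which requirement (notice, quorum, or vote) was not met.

Invalid — quorum requirement not satisfied.

Notice: 5 business days given; 3 required (5 ≥ 3). Satisfied.
Quorum: 7 present (interested managers count toward quorum); quorum is 8. Not satisfied.
Vote: the related-party contract with a company controlled by Manager Sorensen requires four-fifths of the disinterested managers present (7 − 1 = 6). 4/5 of 6 = 4.80, rounded up to 5, so 5 affirmative votes are needed; 5 voted in favor. Satisfied. (Moot — without a quorum no business can be validly transacted.)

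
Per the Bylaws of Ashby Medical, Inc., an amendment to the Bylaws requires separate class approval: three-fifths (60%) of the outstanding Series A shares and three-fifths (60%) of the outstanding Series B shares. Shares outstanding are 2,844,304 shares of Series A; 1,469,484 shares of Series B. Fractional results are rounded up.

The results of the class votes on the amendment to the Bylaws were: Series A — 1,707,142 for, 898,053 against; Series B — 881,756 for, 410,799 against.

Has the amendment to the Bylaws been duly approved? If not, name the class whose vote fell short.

Approved — every class gave the required vote.

Series A: 3/5 of 2844304 = 1706582.40, rounded up to 1706583; 1,706,583 required, 1,707,142 in favor — approved.
Series B: 3/5 of 1469484 = 881690.40, rounded up to 881691; 881,691 required, 881,756 in favor — approved.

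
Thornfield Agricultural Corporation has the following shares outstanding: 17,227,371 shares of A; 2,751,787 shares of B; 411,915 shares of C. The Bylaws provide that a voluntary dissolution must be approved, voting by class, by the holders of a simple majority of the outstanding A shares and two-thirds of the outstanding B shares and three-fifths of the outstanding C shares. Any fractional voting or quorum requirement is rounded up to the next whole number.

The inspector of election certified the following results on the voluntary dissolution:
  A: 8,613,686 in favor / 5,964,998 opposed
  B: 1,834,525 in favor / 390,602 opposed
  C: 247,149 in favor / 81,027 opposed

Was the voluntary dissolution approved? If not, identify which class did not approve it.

A: a majority of 17227371 is 8613686; 8,613,686 required, 8,613,686 in favor — approved.
B: 2/3 of 2751787 = 1834524.67, rounded up to 1834525; 1,834,525 required, 1,834,525 in favor — approved.
C: 3/5 of 411915 = 247149; 247,149 required, 247,149 in favor — approved.

Approved — every class gave the required vote.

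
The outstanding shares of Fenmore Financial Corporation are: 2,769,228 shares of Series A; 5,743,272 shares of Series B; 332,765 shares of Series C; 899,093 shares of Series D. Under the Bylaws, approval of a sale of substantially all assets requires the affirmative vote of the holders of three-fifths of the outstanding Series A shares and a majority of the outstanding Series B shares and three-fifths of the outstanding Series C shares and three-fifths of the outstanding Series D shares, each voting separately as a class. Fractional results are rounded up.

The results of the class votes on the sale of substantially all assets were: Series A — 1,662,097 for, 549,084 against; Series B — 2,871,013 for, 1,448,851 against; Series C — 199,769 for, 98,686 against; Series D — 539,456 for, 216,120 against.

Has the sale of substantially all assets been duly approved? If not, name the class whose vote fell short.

Not approved — the Series B shares did not give the required vote.

Series A: 3/5 of 2769228 = 1661536.80, rounded up to 1661537; 1,661,537 required, 1,662,097 in favor — approved.
Series B: a majority of 5743272 is 2871637; 2,871,637 required, 2,871,013 in favor — not approved.
Series C: 3/5 of 332765 = 199659; 199,659 required, 199,769 in favor — approved.
Series D: 3/5 of 899093 = 539455.80, rounded up to 539456; 539,456 required, 539,456 in favor — approved.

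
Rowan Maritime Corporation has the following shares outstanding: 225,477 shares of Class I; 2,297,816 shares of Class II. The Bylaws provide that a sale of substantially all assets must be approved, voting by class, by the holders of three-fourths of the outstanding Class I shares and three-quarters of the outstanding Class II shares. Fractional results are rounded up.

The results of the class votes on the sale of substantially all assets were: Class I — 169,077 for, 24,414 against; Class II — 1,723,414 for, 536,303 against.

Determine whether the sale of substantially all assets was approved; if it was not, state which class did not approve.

Class I: 3/4 of 225477 = 169107.75, rounded up to 169108; 169,108 required, 169,077 in favor — not approved.
Class II: 3/4 of 2297816 = 1723362; 1,723,362 required, 1,723,414 in favor — approved.

Not approved — the Class I shares did not give the required vote.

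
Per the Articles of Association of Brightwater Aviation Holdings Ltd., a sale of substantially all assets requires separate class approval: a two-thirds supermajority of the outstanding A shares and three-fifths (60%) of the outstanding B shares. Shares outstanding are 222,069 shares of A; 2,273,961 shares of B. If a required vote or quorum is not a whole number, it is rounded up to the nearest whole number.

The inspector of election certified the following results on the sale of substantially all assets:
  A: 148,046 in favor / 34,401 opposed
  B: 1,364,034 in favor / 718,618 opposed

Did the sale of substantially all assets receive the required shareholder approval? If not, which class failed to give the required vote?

Not approved — the B shares did not give the required vote.

A: 2/3 of 222069 = 148046; 148,046 required, 148,046 in favor — approved.
B: 3/5 of 2273961 = 1364376.60, rounded up to 1364377; 1,364,377 required, 1,364,034 in favor — not approved.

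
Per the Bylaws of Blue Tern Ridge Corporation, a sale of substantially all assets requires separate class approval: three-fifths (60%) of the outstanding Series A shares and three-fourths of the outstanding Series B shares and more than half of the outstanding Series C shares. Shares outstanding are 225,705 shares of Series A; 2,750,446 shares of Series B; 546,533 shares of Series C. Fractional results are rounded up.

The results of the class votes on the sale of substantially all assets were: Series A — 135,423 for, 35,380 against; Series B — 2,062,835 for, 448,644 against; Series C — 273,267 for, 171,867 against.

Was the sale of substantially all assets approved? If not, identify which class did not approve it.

Approved — every class gave the required vote.

Series A: 3/5 of 225705 = 135423; 135,423 required, 135,423 in favor — approved.
Series B: 3/4 of 2750446 = 2062834.50, rounded up to 2062835; 2,062,835 required, 2,062,835 in favor — approved.
Series C: a majority of 546533 is 273267; 273,267 required, 273,267 in favor — approved.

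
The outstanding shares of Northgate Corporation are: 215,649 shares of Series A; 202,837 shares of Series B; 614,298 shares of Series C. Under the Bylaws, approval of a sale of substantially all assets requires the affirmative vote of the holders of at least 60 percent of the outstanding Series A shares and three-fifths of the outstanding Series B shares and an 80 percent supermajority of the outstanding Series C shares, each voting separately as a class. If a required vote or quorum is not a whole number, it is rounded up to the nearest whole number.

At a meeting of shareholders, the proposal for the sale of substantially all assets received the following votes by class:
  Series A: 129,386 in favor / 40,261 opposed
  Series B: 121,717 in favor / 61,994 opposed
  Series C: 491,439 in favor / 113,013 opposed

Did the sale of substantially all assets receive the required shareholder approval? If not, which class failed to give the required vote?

Not approved — the Series A shares did not give the required vote.

Series A: 3/5 of 215649 = 129389.40, rounded up to 129390; 129,390 required, 129,386 in favor — not approved.
Series B: 3/5 of 202837 = 121702.20, rounded up to 121703; 121,703 required, 121,717 in favor — approved.
Series C: 4/5 of 614298 = 491438.40, rounded up to 491439; 491,439 required, 491,439 in favor — approved.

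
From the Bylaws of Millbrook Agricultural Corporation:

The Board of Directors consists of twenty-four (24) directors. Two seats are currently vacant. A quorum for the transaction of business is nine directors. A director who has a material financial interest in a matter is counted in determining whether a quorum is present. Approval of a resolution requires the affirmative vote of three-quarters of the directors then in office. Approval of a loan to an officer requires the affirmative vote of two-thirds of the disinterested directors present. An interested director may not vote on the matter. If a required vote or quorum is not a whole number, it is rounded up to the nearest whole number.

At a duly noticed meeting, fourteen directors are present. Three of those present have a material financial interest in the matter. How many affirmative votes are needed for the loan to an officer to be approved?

The loan to an officer requires two-thirds of the disinterested directors present (14 − 3 = 11).
2/3 of 11 = 7.33, rounded up to 8.

8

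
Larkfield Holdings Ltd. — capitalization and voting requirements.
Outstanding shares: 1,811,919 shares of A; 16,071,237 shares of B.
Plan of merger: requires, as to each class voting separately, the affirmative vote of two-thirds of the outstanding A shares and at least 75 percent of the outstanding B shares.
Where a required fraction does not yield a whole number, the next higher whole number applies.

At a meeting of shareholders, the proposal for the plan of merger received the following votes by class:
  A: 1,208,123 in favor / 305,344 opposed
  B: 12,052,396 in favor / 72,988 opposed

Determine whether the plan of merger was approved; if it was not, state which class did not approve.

A: 2/3 of 1811919 = 1207946; 1,207,946 required, 1,208,123 in favor — approved.
B: 3/4 of 16071237 = 12053427.75, rounded up to 12053428; 12,053,428 required, 12,052,396 in favor — not approved.

Not approved — the B shares did not give the required vote.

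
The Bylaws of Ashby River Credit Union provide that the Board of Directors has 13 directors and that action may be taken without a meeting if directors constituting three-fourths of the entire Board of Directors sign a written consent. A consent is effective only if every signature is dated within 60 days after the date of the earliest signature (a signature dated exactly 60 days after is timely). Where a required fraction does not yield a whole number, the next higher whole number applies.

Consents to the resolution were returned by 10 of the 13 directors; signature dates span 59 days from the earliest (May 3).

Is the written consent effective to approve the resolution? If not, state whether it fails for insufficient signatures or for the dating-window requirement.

Effective — both the signature and dating-window requirements are satisfied.

Signatures required: three-fourths of 13 — 3/4 of 13 = 9.75, rounded up to 10, so 10 needed; 10 signed. Sufficient.
Dating window: the latest signature is 59 days after the earliest; the limit is 60 days. Within the window.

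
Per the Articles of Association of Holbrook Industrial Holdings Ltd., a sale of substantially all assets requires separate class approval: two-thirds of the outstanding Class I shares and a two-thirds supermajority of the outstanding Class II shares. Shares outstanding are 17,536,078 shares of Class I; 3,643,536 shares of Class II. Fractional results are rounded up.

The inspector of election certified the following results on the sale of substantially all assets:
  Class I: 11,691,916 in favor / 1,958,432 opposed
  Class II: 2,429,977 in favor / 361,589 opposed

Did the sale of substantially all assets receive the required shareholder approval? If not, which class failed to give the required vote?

Approved — every class gave the required vote.

Class I: 2/3 of 17536078 = 11690718.67, rounded up to 11690719; 11,690,719 required, 11,691,916 in favor — approved.
Class II: 2/3 of 3643536 = 2429024; 2,429,024 required, 2,429,977 in favor — approved.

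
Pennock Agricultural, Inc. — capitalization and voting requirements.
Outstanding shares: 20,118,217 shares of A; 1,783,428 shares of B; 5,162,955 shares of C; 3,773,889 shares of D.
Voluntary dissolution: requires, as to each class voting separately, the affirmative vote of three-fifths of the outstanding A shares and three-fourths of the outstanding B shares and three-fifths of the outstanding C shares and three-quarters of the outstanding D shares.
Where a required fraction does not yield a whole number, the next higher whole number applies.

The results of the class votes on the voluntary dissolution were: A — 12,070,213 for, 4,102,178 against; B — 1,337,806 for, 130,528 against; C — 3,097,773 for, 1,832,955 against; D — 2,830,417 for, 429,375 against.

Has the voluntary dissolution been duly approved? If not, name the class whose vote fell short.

Not approved — the A shares did not give the required vote.

A: 3/5 of 20118217 = 12070930.20, rounded up to 12070931; 12,070,931 required, 12,070,213 in favor — not approved.
B: 3/4 of 1783428 = 1337571; 1,337,571 required, 1,337,806 in favor — approved.
C: 3/5 of 5162955 = 3097773; 3,097,773 required, 3,097,773 in favor — approved.
D: 3/4 of 3773889 = 2830416.75, rounded up to 2830417; 2,830,417 required, 2,830,417 in favor — approved.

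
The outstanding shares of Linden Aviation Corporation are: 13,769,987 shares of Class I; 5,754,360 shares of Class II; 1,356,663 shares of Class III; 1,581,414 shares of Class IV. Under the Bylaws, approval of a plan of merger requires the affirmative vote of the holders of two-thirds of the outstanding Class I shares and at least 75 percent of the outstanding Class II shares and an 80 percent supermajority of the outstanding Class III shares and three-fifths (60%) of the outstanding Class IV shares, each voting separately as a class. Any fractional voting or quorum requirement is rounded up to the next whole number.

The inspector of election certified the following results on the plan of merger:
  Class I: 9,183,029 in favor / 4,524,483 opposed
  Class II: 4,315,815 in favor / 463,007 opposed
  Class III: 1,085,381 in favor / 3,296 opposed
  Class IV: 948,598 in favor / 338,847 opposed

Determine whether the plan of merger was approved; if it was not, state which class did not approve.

Not approved — the Class IV shares did not give the required vote.

Class I: 2/3 of 13769987 = 9179991.33, rounded up to 9179992; 9,179,992 required, 9,183,029 in favor — approved.
Class II: 3/4 of 5754360 = 4315770; 4,315,770 required, 4,315,815 in favor — approved.
Class III: 4/5 of 1356663 = 1085330.40, rounded up to 1085331; 1,085,331 required, 1,085,381 in favor — approved.
Class IV: 3/5 of 1581414 = 948848.40, rounded up to 948849; 948,849 required, 948,598 in favor — not approved.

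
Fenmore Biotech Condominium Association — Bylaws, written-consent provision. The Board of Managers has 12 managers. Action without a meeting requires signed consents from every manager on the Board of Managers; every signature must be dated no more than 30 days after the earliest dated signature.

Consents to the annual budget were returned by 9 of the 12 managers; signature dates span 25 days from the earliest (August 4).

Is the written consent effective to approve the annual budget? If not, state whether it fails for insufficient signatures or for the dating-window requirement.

Signatures required: the unanimous vote of 12 — unanimous means all 12, so 12 needed; 9 signed. Insufficient.
Dating window: the latest signature is 25 days after the earliest; the limit is 30 days. Within the window.

Not effective — insufficient signatures.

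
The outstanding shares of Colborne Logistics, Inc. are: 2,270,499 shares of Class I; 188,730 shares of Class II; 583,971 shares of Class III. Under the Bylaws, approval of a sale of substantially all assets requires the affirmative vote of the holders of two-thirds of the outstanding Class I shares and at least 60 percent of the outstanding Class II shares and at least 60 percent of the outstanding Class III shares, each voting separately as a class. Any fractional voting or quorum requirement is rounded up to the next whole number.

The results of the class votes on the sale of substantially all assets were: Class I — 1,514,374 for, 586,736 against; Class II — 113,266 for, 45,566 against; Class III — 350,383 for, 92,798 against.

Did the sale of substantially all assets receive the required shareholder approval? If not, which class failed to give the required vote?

Approved — every class gave the required vote.

Class I: 2/3 of 2270499 = 1513666; 1,513,666 required, 1,514,374 in favor — approved.
Class II: 3/5 of 188730 = 113238; 113,238 required, 113,266 in favor — approved.
Class III: 3/5 of 583971 = 350382.60, rounded up to 350383; 350,383 required, 350,383 in favor — approved.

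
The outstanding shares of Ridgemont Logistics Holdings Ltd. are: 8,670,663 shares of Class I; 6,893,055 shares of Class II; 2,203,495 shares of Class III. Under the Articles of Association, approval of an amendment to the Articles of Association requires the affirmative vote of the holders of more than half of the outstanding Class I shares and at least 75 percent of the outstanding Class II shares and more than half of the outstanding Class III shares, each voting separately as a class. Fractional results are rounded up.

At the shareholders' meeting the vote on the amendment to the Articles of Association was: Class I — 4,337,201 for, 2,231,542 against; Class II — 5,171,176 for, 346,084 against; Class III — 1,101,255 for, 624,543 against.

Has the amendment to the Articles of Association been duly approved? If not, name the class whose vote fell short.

Not approved — the Class III shares did not give the required vote.

Class I: a majority of 8670663 is 4335332; 4,335,332 required, 4,337,201 in favor — approved.
Class II: 3/4 of 6893055 = 5169791.25, rounded up to 5169792; 5,169,792 required, 5,171,176 in favor — approved.
Class III: a majority of 2203495 is 1101748; 1,101,748 required, 1,101,255 in favor — not approved.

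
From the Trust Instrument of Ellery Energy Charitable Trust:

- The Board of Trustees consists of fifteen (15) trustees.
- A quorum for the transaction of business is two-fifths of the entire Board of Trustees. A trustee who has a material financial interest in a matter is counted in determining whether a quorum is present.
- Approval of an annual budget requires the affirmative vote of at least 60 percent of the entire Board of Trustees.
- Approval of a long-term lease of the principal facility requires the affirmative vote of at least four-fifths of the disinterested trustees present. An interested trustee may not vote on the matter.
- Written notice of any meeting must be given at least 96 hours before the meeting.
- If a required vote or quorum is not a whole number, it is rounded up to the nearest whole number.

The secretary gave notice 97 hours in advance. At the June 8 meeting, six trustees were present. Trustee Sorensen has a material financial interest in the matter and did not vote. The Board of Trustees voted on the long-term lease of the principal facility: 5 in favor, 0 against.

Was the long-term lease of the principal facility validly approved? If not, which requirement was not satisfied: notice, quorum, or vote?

Notice: 97 hours given; 96 required (97 ≥ 96). Satisfied.
Quorum: 6 present (interested trustees count toward quorum); quorum is 6. Satisfied.
Vote: the long-term lease of the principal facility requires four-fifths of the disinterested trustees present (6 − 1 = 5). 4/5 of 5 = 4, so 4 affirmative votes are needed; 5 voted in favor. Satisfied.

Valid — all requirements satisfied.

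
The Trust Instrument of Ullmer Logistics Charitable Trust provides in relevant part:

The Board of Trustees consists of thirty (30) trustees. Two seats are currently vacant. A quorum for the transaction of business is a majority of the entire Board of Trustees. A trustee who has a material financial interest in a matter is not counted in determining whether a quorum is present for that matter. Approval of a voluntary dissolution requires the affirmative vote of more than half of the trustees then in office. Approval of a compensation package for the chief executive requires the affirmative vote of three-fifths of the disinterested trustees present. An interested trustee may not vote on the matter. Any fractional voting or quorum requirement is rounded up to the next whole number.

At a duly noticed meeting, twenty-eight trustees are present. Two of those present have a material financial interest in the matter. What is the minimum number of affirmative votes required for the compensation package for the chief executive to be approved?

16

The compensation package for the chief executive requires three-fifths of the disinterested trustees present (28 − 2 = 26).
3/5 of 26 = 15.60, rounded up to 16.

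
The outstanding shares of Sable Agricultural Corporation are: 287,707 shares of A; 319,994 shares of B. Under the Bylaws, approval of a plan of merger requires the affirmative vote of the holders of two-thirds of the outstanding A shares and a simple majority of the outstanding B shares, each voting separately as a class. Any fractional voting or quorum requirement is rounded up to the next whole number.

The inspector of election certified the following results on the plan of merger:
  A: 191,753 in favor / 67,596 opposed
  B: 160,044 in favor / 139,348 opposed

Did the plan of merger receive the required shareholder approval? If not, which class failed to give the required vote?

Not approved — the A shares did not give the required vote.

A: 2/3 of 287707 = 191804.67, rounded up to 191805; 191,805 required, 191,753 in favor — not approved.
B: a majority of 319994 is 159998; 159,998 required, 160,044 in favor — approved.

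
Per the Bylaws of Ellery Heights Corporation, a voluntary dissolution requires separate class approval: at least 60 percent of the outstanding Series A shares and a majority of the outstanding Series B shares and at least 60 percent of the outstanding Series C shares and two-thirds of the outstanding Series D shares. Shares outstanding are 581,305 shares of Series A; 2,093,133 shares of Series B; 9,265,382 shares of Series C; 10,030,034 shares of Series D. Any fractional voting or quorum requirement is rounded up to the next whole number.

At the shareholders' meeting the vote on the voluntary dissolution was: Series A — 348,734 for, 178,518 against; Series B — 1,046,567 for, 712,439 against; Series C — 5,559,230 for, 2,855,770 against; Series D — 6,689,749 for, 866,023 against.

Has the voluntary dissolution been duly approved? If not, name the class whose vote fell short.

Not approved — the Series A shares did not give the required vote.

Series A: 3/5 of 581305 = 348783; 348,783 required, 348,734 in favor — not approved.
Series B: a majority of 2093133 is 1046567; 1,046,567 required, 1,046,567 in favor — approved.
Series C: 3/5 of 9265382 = 5559229.20, rounded up to 5559230; 5,559,230 required, 5,559,230 in favor — approved.
Series D: 2/3 of 10030034 = 6686689.33, rounded up to 6686690; 6,686,690 required, 6,689,749 in favor — approved.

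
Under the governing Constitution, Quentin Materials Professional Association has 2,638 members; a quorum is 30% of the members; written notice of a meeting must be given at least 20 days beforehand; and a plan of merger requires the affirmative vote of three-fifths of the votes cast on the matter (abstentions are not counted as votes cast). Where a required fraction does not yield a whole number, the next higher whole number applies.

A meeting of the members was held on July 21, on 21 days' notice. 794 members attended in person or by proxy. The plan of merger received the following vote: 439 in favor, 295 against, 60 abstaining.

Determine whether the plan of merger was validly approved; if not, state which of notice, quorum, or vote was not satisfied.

Notice: 21 days given; 20 required. Satisfied.
Quorum: 30% of 2,638 = 791.40, rounded up to 792; 794 present. Satisfied.
Vote: requires three-fifths of the votes cast (794 − 60 abstaining = 734); 3/5 of 734 = 440.40, rounded up to 441, so 441 needed; 439 in favor. Not satisfied.

Invalid — vote requirement not satisfied.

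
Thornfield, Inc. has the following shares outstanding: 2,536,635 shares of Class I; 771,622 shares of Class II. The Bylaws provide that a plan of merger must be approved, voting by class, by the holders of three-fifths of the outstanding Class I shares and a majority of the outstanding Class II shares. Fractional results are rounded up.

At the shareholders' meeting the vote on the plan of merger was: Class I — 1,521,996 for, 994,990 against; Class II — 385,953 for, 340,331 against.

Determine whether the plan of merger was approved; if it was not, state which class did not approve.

Approved — every class gave the required vote.

Class I: 3/5 of 2536635 = 1521981; 1,521,981 required, 1,521,996 in favor — approved.
Class II: a majority of 771622 is 385812; 385,812 required, 385,953 in favor — approved.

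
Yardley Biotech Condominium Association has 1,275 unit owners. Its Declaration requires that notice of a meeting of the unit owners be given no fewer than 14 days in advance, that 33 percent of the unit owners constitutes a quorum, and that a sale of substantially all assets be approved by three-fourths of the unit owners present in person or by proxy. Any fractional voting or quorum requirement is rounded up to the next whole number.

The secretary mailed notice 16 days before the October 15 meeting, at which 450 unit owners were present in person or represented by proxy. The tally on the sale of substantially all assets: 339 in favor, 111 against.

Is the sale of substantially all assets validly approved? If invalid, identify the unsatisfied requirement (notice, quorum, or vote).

Valid — all requirements satisfied.

Notice: 16 days given; 14 required. Satisfied.
Quorum: 33% of 1,275 = 420.75, rounded up to 421; 450 present. Satisfied.
Vote: requires three-fourths of those present (450); 3/4 of 450 = 337.50, rounded up to 338, so 338 needed; 339 in favor. Satisfied.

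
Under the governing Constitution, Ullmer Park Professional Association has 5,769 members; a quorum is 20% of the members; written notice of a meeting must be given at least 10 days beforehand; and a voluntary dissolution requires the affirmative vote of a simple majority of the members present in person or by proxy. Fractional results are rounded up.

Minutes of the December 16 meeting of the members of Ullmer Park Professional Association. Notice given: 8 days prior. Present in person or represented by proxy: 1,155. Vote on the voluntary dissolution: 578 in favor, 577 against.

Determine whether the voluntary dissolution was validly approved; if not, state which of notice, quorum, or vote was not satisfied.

Notice: 8 days given; 10 required. Not satisfied.
Quorum: 20% of 5,769 = 1,153.80, rounded up to 1,154; 1,155 present. Satisfied.
Vote: requires a majority of those present (1,155); a majority of 1155 is 578, so 578 needed; 578 in favor. Satisfied.

Invalid — notice requirement not satisfied.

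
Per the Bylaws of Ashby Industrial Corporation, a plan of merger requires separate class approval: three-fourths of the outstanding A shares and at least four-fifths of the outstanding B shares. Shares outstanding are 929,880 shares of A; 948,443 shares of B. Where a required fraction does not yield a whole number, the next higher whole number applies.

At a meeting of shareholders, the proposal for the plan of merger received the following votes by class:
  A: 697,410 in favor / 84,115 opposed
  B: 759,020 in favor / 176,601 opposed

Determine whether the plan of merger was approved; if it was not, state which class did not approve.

A: 3/4 of 929880 = 697410; 697,410 required, 697,410 in favor — approved.
B: 4/5 of 948443 = 758754.40, rounded up to 758755; 758,755 required, 759,020 in favor — approved.

Approved — every class gave the required vote.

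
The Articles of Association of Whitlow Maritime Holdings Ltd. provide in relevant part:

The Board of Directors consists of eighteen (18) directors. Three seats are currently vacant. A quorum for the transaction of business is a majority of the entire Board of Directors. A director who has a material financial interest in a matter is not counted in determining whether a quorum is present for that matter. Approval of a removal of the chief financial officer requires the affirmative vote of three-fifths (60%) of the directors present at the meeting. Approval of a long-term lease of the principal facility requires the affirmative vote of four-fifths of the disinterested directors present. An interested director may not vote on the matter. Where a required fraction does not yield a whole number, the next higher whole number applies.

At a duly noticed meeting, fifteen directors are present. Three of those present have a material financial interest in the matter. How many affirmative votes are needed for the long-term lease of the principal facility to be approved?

The long-term lease of the principal facility requires four-fifths of the disinterested directors present (15 − 3 = 12).
4/5 of 12 = 9.60, rounded up to 10.

10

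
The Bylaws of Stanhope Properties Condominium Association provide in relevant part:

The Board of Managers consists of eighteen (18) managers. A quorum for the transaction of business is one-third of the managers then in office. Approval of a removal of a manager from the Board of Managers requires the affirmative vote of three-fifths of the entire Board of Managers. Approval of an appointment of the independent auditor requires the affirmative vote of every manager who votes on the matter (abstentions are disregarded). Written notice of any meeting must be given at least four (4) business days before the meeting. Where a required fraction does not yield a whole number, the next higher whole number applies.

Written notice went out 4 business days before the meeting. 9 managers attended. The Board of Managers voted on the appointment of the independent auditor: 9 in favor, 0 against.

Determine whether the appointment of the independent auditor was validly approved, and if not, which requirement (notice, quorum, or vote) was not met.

Notice: 4 business days given; 4 required (4 ≥ 4). Satisfied.
Quorum: 9 present; quorum is 6. Satisfied.
Vote: the appointment of the independent auditor requires the unanimous vote of the votes cast (9). Unanimous means all 9, so 9 affirmative votes are needed; 9 voted in favor. Satisfied.

Valid — all requirements satisfied.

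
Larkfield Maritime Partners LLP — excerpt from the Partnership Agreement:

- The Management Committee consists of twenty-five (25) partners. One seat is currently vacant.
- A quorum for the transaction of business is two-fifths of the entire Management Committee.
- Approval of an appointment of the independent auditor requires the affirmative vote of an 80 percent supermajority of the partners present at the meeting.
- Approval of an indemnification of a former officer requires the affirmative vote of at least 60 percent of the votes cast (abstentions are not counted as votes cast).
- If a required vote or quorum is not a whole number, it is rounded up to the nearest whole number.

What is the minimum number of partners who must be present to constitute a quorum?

10

2/5 of 25 = 10.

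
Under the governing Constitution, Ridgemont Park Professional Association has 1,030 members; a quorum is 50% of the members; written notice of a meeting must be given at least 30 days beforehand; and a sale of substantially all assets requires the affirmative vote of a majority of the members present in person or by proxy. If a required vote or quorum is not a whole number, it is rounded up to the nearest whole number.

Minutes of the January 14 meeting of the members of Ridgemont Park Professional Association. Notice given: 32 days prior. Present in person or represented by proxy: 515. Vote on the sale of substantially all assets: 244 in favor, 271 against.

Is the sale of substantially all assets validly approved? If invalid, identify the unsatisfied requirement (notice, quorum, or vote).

Invalid — vote requirement not satisfied.

Notice: 32 days given; 30 required. Satisfied.
Quorum: 50% of 1,030 = 515; 515 present. Satisfied.
Vote: requires a majority of those present (515); a majority of 515 is 258, so 258 needed; 244 in favor. Not satisfied.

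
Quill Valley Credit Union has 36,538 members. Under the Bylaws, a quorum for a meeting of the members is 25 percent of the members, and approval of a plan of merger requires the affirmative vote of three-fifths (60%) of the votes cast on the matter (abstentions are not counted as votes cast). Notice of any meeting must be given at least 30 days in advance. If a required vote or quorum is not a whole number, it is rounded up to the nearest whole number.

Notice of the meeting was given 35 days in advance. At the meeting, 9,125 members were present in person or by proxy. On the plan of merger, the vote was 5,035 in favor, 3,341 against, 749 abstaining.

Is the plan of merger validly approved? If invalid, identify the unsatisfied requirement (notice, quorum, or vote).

Notice: 35 days given; 30 required. Satisfied.
Quorum: 25% of 36,538 = 9,134.50, rounded up to 9,135; 9,125 present. Not satisfied.
Vote: requires three-fifths of the votes cast (9,125 − 749 abstaining = 8,376); 3/5 of 8376 = 5025.60, rounded up to 5026, so 5,026 needed; 5,035 in favor. Satisfied.

Invalid — quorum requirement not satisfied.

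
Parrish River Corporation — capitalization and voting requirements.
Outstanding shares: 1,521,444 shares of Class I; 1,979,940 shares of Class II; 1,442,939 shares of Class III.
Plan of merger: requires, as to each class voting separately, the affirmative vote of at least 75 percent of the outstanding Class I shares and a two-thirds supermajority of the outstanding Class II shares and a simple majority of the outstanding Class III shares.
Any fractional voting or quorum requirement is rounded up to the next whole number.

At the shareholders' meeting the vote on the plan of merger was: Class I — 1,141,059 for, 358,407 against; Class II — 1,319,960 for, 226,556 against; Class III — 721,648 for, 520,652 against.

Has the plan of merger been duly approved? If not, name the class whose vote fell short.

Class I: 3/4 of 1521444 = 1141083; 1,141,083 required, 1,141,059 in favor — not approved.
Class II: 2/3 of 1979940 = 1319960; 1,319,960 required, 1,319,960 in favor — approved.
Class III: a majority of 1442939 is 721470; 721,470 required, 721,648 in favor — approved.

Not approved — the Class I shares did not give the required vote.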